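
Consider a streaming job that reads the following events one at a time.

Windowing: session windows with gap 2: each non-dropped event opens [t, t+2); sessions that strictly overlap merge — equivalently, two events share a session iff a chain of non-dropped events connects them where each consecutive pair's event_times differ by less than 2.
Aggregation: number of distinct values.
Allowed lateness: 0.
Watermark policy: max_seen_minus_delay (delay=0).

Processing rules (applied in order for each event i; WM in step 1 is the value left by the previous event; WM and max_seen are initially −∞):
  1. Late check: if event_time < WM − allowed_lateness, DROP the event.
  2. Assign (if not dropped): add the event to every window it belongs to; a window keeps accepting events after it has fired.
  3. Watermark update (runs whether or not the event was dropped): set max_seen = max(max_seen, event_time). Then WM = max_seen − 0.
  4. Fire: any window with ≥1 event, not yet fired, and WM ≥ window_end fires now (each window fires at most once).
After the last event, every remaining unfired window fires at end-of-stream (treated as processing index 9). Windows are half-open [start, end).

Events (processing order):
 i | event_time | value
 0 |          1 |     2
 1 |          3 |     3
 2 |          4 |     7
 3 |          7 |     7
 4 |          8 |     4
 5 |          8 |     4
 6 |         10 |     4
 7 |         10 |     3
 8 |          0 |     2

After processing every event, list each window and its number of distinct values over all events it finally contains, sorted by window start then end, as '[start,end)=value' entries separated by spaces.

[1,3)=1 [3,6)=2 [7,10)=2 [10,12)=2

i=0 t=1 v=2: → [1,3); WM=1
i=1 t=3 v=3: → [3,5); WM=3
i=2 t=4 v=7: → [3,6); WM=4
i=3 t=7 v=7: → [7,9); WM=7
i=4 t=8 v=4: → [7,10); WM=8
i=5 t=8 v=4: → [7,10); WM=8
i=6 t=10 v=4: → [10,12); WM=10
i=7 t=10 v=3: → [10,12); WM=10
i=8 t=0 v=2: DROP (t<10-0); WM=10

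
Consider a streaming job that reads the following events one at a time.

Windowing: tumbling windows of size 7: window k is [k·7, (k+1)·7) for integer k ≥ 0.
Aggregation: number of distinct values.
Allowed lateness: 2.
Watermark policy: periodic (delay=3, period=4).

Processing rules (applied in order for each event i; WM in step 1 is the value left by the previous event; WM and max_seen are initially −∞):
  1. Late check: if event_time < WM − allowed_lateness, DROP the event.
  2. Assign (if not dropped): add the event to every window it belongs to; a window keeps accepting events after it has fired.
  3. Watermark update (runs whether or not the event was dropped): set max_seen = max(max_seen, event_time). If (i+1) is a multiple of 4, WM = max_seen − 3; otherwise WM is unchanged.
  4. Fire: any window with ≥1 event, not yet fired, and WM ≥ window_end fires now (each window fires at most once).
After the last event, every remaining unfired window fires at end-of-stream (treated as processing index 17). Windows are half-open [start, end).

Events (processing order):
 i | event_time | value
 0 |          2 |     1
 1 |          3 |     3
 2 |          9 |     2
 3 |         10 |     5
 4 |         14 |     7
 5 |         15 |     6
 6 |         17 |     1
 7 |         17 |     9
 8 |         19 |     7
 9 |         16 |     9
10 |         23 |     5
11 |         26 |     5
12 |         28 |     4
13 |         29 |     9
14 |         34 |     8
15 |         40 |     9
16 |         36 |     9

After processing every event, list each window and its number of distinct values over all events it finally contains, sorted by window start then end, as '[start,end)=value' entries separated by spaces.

i=0 t=2 v=1: → [0,7); WM=−∞
i=1 t=3 v=3: → [0,7); WM=−∞
i=2 t=9 v=2: → [7,14); WM=−∞
i=3 t=10 v=5: → [7,14); WM=7; [0,7) fires=2
i=4 t=14 v=7: → [14,21); WM=7
i=5 t=15 v=6: → [14,21); WM=7
i=6 t=17 v=1: → [14,21); WM=7
i=7 t=17 v=9: → [14,21); WM=14; [7,14) fires=2
i=8 t=19 v=7: → [14,21); WM=14
i=9 t=16 v=9: → [14,21); WM=14
i=10 t=23 v=5: → [21,28); WM=14
i=11 t=26 v=5: → [21,28); WM=23; [14,21) fires=4
i=12 t=28 v=4: → [28,35); WM=23
i=13 t=29 v=9: → [28,35); WM=23
i=14 t=34 v=8: → [28,35); WM=23
i=15 t=40 v=9: → [35,42); WM=37; [21,28) fires=1 [28,35) fires=3
i=16 t=36 v=9: → [35,42); WM=37

[0,7)=2 [7,14)=2 [14,21)=4 [21,28)=1 [28,35)=3 [35,42)=1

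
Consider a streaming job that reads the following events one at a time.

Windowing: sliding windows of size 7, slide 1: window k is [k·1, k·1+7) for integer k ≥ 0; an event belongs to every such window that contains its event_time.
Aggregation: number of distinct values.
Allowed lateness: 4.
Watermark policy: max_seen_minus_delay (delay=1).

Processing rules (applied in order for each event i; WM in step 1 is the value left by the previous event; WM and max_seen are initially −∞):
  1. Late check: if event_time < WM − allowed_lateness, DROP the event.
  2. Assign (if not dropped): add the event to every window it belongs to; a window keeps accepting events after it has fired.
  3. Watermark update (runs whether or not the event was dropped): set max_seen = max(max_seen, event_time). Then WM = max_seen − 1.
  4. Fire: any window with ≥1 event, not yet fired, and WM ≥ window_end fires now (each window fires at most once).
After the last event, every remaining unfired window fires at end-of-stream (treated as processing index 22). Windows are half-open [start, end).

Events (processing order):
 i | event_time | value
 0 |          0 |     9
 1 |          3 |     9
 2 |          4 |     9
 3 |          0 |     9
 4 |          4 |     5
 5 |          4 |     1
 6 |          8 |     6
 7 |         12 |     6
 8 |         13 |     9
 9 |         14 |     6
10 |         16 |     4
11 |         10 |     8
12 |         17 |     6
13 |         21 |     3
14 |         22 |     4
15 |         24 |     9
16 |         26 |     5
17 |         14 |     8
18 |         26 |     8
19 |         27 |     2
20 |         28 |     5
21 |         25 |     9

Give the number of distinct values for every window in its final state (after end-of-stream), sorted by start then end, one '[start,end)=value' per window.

i=0 t=0 v=9: → [0,7); WM=-1
i=1 t=3 v=9: → [3,10),[2,9),[1,8),[0,7); WM=2
i=2 t=4 v=9: → [4,11),[3,10),[2,9),[1,8),[0,7); WM=3
i=3 t=0 v=9: → [0,7); WM=3
i=4 t=4 v=5: → [4,11),[3,10),[2,9),[1,8),[0,7); WM=3
i=5 t=4 v=1: → [4,11),[3,10),[2,9),[1,8),[0,7); WM=3
i=6 t=8 v=6: → [8,15),[7,14),[6,13),[5,12),[4,11),[3,10),[2,9); WM=7; [0,7) fires=3
i=7 t=12 v=6: → [12,19),[11,18),[10,17),[9,16),[8,15),[7,14),[6,13); WM=11; [1,8) fires=3 [2,9) fires=4 [3,10) fires=4 [4,11) fires=4
i=8 t=13 v=9: → [13,20),[12,19),[11,18),[10,17),[9,16),[8,15),[7,14); WM=12; [5,12) fires=1
i=9 t=14 v=6: → [14,21),[13,20),[12,19),[11,18),[10,17),[9,16),[8,15); WM=13; [6,13) fires=1
i=10 t=16 v=4: → [16,23),[15,22),[14,21),[13,20),[12,19),[11,18),[10,17); WM=15; [7,14) fires=2 [8,15) fires=2
i=11 t=10 v=8: DROP (t<15-4); WM=15
i=12 t=17 v=6: → [17,24),[16,23),[15,22),[14,21),[13,20),[12,19),[11,18); WM=16; [9,16) fires=2
i=13 t=21 v=3: → [21,28),[20,27),[19,26),[18,25),[17,24),[16,23),[15,22); WM=20; [10,17) fires=3 [11,18) fires=3 [12,19) fires=3 [13,20) fires=3
i=14 t=22 v=4: → [22,29),[21,28),[20,27),[19,26),[18,25),[17,24),[16,23); WM=21; [14,21) fires=2
i=15 t=24 v=9: → [24,31),[23,30),[22,29),[21,28),[20,27),[19,26),[18,25); WM=23; [15,22) fires=3 [16,23) fires=3
i=16 t=26 v=5: → [26,33),[25,32),[24,31),[23,30),[22,29),[21,28),[20,27); WM=25; [17,24) fires=3 [18,25) fires=3
i=17 t=14 v=8: DROP (t<25-4); WM=25
i=18 t=26 v=8: → [26,33),[25,32),[24,31),[23,30),[22,29),[21,28),[20,27); WM=25
i=19 t=27 v=2: → [27,34),[26,33),[25,32),[24,31),[23,30),[22,29),[21,28); WM=26; [19,26) fires=3
i=20 t=28 v=5: → [28,35),[27,34),[26,33),[25,32),[24,31),[23,30),[22,29); WM=27; [20,27) fires=5
i=21 t=25 v=9: → [25,32),[24,31),[23,30),[22,29),[21,28),[20,27),[19,26); WM=27

[0,7)=3 [1,8)=3 [2,9)=4 [3,10)=4 [4,11)=4 [5,12)=1 [6,13)=1 [7,14)=2 [8,15)=2 [9,16)=2 [10,17)=3 [11,18)=3 [12,19)=3 [13,20)=3 [14,21)=2 [15,22)=3 [16,23)=3 [17,24)=3 [18,25)=3 [19,26)=3 [20,27)=5 [21,28)=6 [22,29)=5 [23,30)=4 [24,31)=4 [25,32)=4 [26,33)=3 [27,34)=2 [28,35)=1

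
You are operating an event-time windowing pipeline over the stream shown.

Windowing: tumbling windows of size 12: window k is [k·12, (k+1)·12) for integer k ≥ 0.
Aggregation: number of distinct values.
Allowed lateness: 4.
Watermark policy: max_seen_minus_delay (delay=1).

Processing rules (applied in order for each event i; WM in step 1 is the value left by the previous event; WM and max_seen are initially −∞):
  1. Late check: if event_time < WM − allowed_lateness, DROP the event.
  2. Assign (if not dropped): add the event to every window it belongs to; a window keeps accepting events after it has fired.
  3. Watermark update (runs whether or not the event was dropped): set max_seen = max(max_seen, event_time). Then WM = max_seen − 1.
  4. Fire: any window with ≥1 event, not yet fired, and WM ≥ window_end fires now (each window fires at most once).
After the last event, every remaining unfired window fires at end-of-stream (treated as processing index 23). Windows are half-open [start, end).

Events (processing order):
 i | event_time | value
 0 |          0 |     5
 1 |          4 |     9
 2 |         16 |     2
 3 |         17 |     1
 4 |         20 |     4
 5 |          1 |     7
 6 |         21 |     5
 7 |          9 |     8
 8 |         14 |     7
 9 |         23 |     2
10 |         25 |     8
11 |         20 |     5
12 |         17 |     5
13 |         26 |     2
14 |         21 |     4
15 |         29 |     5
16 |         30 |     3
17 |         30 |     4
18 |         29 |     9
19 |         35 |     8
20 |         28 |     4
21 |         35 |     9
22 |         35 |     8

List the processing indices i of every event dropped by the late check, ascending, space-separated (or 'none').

i=0 t=0 v=5: → [0,12); WM=-1
i=1 t=4 v=9: → [0,12); WM=3
i=2 t=16 v=2: → [12,24); WM=15; [0,12) fires=2
i=3 t=17 v=1: → [12,24); WM=16
i=4 t=20 v=4: → [12,24); WM=19
i=5 t=1 v=7: DROP (t<19-4); WM=19
i=6 t=21 v=5: → [12,24); WM=20
i=7 t=9 v=8: DROP (t<20-4); WM=20
i=8 t=14 v=7: DROP (t<20-4); WM=20
i=9 t=23 v=2: → [12,24); WM=22
i=10 t=25 v=8: → [24,36); WM=24; [12,24) fires=4
i=11 t=20 v=5: → [12,24); WM=24
i=12 t=17 v=5: DROP (t<24-4); WM=24
i=13 t=26 v=2: → [24,36); WM=25
i=14 t=21 v=4: → [12,24); WM=25
i=15 t=29 v=5: → [24,36); WM=28
i=16 t=30 v=3: → [24,36); WM=29
i=17 t=30 v=4: → [24,36); WM=29
i=18 t=29 v=9: → [24,36); WM=29
i=19 t=35 v=8: → [24,36); WM=34
i=20 t=28 v=4: DROP (t<34-4); WM=34
i=21 t=35 v=9: → [24,36); WM=34
i=22 t=35 v=8: → [24,36); WM=34

5 7 8 12 20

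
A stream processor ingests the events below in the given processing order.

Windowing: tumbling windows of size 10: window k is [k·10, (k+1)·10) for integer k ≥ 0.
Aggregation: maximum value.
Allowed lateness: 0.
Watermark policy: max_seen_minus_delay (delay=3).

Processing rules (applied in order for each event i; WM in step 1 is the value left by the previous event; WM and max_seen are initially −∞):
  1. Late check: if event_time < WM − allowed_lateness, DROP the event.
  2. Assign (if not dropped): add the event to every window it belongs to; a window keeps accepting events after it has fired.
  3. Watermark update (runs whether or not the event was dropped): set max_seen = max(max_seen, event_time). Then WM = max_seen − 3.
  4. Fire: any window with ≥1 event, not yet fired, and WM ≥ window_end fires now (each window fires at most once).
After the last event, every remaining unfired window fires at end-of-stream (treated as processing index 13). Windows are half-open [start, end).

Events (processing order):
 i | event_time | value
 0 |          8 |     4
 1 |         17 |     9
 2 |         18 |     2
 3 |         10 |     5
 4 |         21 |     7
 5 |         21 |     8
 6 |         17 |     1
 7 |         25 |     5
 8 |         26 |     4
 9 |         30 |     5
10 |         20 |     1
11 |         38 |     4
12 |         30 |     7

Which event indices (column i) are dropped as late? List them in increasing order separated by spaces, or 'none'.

i=0 t=8 v=4: → [0,10); WM=5
i=1 t=17 v=9: → [10,20); WM=14; [0,10) fires=4
i=2 t=18 v=2: → [10,20); WM=15
i=3 t=10 v=5: DROP (t<15-0); WM=15
i=4 t=21 v=7: → [20,30); WM=18
i=5 t=21 v=8: → [20,30); WM=18
i=6 t=17 v=1: DROP (t<18-0); WM=18
i=7 t=25 v=5: → [20,30); WM=22; [10,20) fires=9
i=8 t=26 v=4: → [20,30); WM=23
i=9 t=30 v=5: → [30,40); WM=27
i=10 t=20 v=1: DROP (t<27-0); WM=27
i=11 t=38 v=4: → [30,40); WM=35; [20,30) fires=8
i=12 t=30 v=7: DROP (t<35-0); WM=35

3 6 10 12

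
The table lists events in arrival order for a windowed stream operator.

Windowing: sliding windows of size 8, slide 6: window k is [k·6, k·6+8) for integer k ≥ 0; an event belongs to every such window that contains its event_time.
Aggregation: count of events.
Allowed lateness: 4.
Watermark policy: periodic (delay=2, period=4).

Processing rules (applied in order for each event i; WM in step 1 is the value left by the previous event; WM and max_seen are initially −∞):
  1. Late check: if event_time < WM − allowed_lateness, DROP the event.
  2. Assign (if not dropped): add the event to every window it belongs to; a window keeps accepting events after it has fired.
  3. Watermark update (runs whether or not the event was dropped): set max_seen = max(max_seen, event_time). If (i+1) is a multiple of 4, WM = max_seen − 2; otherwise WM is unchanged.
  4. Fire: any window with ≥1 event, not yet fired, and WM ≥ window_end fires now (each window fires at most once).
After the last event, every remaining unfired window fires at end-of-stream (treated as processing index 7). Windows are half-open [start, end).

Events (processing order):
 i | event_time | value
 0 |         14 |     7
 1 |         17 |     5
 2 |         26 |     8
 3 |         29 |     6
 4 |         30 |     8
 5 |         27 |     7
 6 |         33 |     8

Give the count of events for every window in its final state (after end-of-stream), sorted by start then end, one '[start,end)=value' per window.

[12,20)=2 [24,32)=4 [30,38)=2

i=0 t=14 v=7: → [12,20); WM=−∞
i=1 t=17 v=5: → [12,20); WM=−∞
i=2 t=26 v=8: → [24,32); WM=−∞
i=3 t=29 v=6: → [24,32); WM=27; [12,20) fires=2
i=4 t=30 v=8: → [30,38),[24,32); WM=27
i=5 t=27 v=7: → [24,32); WM=27
i=6 t=33 v=8: → [30,38); WM=27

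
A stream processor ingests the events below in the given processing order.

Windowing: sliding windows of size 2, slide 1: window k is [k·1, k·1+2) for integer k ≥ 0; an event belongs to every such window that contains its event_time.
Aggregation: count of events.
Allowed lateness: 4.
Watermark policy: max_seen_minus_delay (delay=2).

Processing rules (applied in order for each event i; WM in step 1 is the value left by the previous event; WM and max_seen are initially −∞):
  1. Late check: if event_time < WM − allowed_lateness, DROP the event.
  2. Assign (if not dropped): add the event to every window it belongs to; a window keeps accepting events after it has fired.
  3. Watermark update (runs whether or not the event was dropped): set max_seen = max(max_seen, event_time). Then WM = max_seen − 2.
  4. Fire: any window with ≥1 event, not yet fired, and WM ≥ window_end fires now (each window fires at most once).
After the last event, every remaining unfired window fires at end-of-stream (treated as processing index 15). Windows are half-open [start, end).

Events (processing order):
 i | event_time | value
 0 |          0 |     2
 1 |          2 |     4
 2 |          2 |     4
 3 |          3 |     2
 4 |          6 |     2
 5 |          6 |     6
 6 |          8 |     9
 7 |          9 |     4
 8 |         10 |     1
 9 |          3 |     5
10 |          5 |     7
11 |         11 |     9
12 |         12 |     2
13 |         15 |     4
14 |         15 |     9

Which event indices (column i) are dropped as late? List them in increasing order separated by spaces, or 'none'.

9

i=0 t=0 v=2: → [0,2); WM=-2
i=1 t=2 v=4: → [2,4),[1,3); WM=0
i=2 t=2 v=4: → [2,4),[1,3); WM=0
i=3 t=3 v=2: → [3,5),[2,4); WM=1
i=4 t=6 v=2: → [6,8),[5,7); WM=4; [0,2) fires=1 [1,3) fires=2 [2,4) fires=3
i=5 t=6 v=6: → [6,8),[5,7); WM=4
i=6 t=8 v=9: → [8,10),[7,9); WM=6; [3,5) fires=1
i=7 t=9 v=4: → [9,11),[8,10); WM=7; [5,7) fires=2
i=8 t=10 v=1: → [10,12),[9,11); WM=8; [6,8) fires=2
i=9 t=3 v=5: DROP (t<8-4); WM=8
i=10 t=5 v=7: → [5,7),[4,6); WM=8; [4,6) fires=1
i=11 t=11 v=9: → [11,13),[10,12); WM=9; [7,9) fires=1
i=12 t=12 v=2: → [12,14),[11,13); WM=10; [8,10) fires=2
i=13 t=15 v=4: → [15,17),[14,16); WM=13; [9,11) fires=2 [10,12) fires=2 [11,13) fires=2
i=14 t=15 v=9: → [15,17),[14,16); WM=13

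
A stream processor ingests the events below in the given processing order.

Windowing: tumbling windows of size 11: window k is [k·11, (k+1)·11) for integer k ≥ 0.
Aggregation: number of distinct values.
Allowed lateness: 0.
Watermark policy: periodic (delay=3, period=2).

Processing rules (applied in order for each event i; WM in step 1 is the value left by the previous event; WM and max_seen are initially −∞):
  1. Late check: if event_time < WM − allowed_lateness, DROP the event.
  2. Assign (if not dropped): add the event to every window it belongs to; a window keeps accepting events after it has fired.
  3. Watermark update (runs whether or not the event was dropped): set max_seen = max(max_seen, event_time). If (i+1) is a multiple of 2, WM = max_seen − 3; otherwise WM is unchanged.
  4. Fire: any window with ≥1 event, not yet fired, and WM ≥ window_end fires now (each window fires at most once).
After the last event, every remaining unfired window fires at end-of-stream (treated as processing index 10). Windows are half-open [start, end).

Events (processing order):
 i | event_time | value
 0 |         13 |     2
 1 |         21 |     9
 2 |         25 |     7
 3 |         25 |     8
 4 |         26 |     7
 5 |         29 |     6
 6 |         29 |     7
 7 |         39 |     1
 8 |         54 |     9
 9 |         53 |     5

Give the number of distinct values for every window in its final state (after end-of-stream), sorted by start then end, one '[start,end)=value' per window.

[11,22)=2 [22,33)=3 [33,44)=1 [44,55)=2

i=0 t=13 v=2: → [11,22); WM=−∞
i=1 t=21 v=9: → [11,22); WM=18
i=2 t=25 v=7: → [22,33); WM=18
i=3 t=25 v=8: → [22,33); WM=22; [11,22) fires=2
i=4 t=26 v=7: → [22,33); WM=22
i=5 t=29 v=6: → [22,33); WM=26
i=6 t=29 v=7: → [22,33); WM=26
i=7 t=39 v=1: → [33,44); WM=36; [22,33) fires=3
i=8 t=54 v=9: → [44,55); WM=36
i=9 t=53 v=5: → [44,55); WM=51; [33,44) fires=1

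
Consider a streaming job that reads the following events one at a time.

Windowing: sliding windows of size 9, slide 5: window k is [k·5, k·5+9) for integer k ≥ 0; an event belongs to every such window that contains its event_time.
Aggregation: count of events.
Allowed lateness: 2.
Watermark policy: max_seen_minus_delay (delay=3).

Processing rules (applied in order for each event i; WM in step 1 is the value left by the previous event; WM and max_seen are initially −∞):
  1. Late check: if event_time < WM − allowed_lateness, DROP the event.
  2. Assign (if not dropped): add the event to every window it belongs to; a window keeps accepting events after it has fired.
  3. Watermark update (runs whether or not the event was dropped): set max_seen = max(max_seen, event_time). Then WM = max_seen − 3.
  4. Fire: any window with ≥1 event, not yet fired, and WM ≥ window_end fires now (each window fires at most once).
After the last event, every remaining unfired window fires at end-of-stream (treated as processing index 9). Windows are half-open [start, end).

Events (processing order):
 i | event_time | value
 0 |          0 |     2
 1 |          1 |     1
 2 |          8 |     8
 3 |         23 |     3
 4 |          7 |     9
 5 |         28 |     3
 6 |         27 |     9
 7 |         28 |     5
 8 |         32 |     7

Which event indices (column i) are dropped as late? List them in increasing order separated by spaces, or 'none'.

i=0 t=0 v=2: → [0,9); WM=-3
i=1 t=1 v=1: → [0,9); WM=-2
i=2 t=8 v=8: → [5,14),[0,9); WM=5
i=3 t=23 v=3: → [20,29),[15,24); WM=20; [0,9) fires=3 [5,14) fires=1
i=4 t=7 v=9: DROP (t<20-2); WM=20
i=5 t=28 v=3: → [25,34),[20,29); WM=25; [15,24) fires=1
i=6 t=27 v=9: → [25,34),[20,29); WM=25
i=7 t=28 v=5: → [25,34),[20,29); WM=25
i=8 t=32 v=7: → [30,39),[25,34); WM=29; [20,29) fires=4

4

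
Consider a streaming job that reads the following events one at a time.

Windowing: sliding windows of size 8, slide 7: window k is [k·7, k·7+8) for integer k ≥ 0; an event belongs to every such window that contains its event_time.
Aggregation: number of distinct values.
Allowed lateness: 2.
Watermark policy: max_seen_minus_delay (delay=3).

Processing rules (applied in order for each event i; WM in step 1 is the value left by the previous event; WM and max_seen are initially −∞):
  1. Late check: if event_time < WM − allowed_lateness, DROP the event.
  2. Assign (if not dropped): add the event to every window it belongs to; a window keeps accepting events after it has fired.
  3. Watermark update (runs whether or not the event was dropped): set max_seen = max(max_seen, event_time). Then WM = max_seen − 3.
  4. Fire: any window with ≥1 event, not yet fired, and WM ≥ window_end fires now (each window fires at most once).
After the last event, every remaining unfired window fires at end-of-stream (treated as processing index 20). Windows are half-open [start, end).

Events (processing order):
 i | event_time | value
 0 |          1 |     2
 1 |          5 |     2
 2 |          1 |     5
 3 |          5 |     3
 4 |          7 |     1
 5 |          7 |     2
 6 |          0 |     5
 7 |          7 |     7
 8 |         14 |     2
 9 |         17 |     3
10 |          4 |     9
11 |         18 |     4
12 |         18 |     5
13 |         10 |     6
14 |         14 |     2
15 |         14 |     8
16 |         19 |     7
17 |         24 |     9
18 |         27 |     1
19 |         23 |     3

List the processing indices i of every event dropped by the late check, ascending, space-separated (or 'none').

i=0 t=1 v=2: → [0,8); WM=-2
i=1 t=5 v=2: → [0,8); WM=2
i=2 t=1 v=5: → [0,8); WM=2
i=3 t=5 v=3: → [0,8); WM=2
i=4 t=7 v=1: → [7,15),[0,8); WM=4
i=5 t=7 v=2: → [7,15),[0,8); WM=4
i=6 t=0 v=5: DROP (t<4-2); WM=4
i=7 t=7 v=7: → [7,15),[0,8); WM=4
i=8 t=14 v=2: → [14,22),[7,15); WM=11; [0,8) fires=5
i=9 t=17 v=3: → [14,22); WM=14
i=10 t=4 v=9: DROP (t<14-2); WM=14
i=11 t=18 v=4: → [14,22); WM=15; [7,15) fires=3
i=12 t=18 v=5: → [14,22); WM=15
i=13 t=10 v=6: DROP (t<15-2); WM=15
i=14 t=14 v=2: → [14,22),[7,15); WM=15
i=15 t=14 v=8: → [14,22),[7,15); WM=15
i=16 t=19 v=7: → [14,22); WM=16
i=17 t=24 v=9: → [21,29); WM=21
i=18 t=27 v=1: → [21,29); WM=24; [14,22) fires=6
i=19 t=23 v=3: → [21,29); WM=24

6 10 13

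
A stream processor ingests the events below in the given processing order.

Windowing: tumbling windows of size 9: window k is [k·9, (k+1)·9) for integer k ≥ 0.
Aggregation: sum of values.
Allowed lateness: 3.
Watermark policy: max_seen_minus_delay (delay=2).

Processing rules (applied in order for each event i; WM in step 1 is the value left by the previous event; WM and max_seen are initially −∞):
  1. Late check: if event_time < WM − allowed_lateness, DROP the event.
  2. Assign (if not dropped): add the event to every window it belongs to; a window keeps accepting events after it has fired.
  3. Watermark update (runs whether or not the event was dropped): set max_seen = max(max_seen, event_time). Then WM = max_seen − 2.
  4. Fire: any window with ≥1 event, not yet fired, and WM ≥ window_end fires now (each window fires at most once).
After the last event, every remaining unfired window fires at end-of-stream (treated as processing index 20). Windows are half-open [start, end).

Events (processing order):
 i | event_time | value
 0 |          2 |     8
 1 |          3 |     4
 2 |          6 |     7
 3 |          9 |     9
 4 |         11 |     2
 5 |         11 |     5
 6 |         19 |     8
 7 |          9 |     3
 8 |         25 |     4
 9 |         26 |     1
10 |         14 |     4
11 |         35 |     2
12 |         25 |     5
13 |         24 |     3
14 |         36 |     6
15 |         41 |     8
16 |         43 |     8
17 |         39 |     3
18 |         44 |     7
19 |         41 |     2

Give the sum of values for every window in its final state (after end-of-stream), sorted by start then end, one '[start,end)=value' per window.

[0,9)=19 [9,18)=16 [18,27)=13 [27,36)=2 [36,45)=34

i=0 t=2 v=8: → [0,9); WM=0
i=1 t=3 v=4: → [0,9); WM=1
i=2 t=6 v=7: → [0,9); WM=4
i=3 t=9 v=9: → [9,18); WM=7
i=4 t=11 v=2: → [9,18); WM=9; [0,9) fires=19
i=5 t=11 v=5: → [9,18); WM=9
i=6 t=19 v=8: → [18,27); WM=17
i=7 t=9 v=3: DROP (t<17-3); WM=17
i=8 t=25 v=4: → [18,27); WM=23; [9,18) fires=16
i=9 t=26 v=1: → [18,27); WM=24
i=10 t=14 v=4: DROP (t<24-3); WM=24
i=11 t=35 v=2: → [27,36); WM=33; [18,27) fires=13
i=12 t=25 v=5: DROP (t<33-3); WM=33
i=13 t=24 v=3: DROP (t<33-3); WM=33
i=14 t=36 v=6: → [36,45); WM=34
i=15 t=41 v=8: → [36,45); WM=39; [27,36) fires=2
i=16 t=43 v=8: → [36,45); WM=41
i=17 t=39 v=3: → [36,45); WM=41
i=18 t=44 v=7: → [36,45); WM=42
i=19 t=41 v=2: → [36,45); WM=42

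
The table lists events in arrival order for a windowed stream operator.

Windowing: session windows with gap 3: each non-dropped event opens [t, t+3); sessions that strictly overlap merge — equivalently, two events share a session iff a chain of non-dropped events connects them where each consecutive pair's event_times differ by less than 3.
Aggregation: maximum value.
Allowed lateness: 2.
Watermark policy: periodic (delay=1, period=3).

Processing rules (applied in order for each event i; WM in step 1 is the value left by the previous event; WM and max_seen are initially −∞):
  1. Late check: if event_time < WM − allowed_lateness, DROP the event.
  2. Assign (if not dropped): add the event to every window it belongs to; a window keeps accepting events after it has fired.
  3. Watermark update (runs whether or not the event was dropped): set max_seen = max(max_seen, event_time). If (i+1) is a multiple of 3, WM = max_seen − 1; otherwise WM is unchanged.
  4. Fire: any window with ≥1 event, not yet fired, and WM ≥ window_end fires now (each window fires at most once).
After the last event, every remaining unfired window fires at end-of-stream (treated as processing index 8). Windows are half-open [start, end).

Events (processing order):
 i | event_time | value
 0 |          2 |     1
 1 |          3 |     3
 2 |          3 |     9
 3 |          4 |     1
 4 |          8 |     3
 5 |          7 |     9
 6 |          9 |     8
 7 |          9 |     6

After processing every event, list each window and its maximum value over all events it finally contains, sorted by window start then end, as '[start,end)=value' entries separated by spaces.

i=0 t=2 v=1: → [2,5); WM=−∞
i=1 t=3 v=3: → [2,6); WM=−∞
i=2 t=3 v=9: → [2,6); WM=2
i=3 t=4 v=1: → [2,7); WM=2
i=4 t=8 v=3: → [8,11); WM=2
i=5 t=7 v=9: → [7,11); WM=7
i=6 t=9 v=8: → [7,12); WM=7
i=7 t=9 v=6: → [7,12); WM=7

[2,7)=9 [7,12)=9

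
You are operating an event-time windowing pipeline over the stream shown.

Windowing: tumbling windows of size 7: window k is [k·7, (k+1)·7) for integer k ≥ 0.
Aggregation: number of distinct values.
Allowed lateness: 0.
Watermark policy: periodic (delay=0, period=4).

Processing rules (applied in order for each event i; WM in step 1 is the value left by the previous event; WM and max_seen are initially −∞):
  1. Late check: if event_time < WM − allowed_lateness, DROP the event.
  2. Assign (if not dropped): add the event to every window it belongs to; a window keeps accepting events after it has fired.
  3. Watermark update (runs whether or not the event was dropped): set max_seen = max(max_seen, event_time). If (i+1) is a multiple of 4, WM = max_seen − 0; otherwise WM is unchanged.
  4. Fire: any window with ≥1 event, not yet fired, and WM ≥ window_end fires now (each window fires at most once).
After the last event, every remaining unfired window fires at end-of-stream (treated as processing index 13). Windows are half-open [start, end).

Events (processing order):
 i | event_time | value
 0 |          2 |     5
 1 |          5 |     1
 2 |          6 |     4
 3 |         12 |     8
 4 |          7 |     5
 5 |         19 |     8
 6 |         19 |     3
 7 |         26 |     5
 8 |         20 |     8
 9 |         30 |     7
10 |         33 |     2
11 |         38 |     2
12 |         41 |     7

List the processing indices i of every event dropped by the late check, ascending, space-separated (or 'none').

4 8

i=0 t=2 v=5: → [0,7); WM=−∞
i=1 t=5 v=1: → [0,7); WM=−∞
i=2 t=6 v=4: → [0,7); WM=−∞
i=3 t=12 v=8: → [7,14); WM=12; [0,7) fires=3
i=4 t=7 v=5: DROP (t<12-0); WM=12
i=5 t=19 v=8: → [14,21); WM=12
i=6 t=19 v=3: → [14,21); WM=12
i=7 t=26 v=5: → [21,28); WM=26; [7,14) fires=1 [14,21) fires=2
i=8 t=20 v=8: DROP (t<26-0); WM=26
i=9 t=30 v=7: → [28,35); WM=26
i=10 t=33 v=2: → [28,35); WM=26
i=11 t=38 v=2: → [35,42); WM=38; [21,28) fires=1 [28,35) fires=2
i=12 t=41 v=7: → [35,42); WM=38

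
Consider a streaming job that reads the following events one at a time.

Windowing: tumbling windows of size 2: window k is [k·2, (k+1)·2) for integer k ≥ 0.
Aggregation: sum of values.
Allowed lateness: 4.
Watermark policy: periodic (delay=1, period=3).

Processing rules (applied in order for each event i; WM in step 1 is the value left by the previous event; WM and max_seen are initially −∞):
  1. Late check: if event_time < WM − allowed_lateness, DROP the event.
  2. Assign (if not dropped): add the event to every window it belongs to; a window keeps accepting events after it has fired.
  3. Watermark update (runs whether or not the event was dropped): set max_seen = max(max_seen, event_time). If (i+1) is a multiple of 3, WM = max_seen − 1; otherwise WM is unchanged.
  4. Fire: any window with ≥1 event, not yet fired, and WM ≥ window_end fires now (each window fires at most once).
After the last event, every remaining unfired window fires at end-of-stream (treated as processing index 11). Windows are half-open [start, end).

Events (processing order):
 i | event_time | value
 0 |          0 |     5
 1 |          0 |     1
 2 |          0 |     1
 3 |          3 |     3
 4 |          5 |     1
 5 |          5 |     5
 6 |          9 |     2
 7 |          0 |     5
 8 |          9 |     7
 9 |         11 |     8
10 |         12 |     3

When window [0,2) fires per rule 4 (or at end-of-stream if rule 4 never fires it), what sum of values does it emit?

i=0 t=0 v=5: → [0,2); WM=−∞
i=1 t=0 v=1: → [0,2); WM=−∞
i=2 t=0 v=1: → [0,2); WM=-1
i=3 t=3 v=3: → [2,4); WM=-1
i=4 t=5 v=1: → [4,6); WM=-1
i=5 t=5 v=5: → [4,6); WM=4; [0,2) fires=7 [2,4) fires=3
i=6 t=9 v=2: → [8,10); WM=4
i=7 t=0 v=5: → [0,2); WM=4
i=8 t=9 v=7: → [8,10); WM=8; [4,6) fires=6
i=9 t=11 v=8: → [10,12); WM=8
i=10 t=12 v=3: → [12,14); WM=8

7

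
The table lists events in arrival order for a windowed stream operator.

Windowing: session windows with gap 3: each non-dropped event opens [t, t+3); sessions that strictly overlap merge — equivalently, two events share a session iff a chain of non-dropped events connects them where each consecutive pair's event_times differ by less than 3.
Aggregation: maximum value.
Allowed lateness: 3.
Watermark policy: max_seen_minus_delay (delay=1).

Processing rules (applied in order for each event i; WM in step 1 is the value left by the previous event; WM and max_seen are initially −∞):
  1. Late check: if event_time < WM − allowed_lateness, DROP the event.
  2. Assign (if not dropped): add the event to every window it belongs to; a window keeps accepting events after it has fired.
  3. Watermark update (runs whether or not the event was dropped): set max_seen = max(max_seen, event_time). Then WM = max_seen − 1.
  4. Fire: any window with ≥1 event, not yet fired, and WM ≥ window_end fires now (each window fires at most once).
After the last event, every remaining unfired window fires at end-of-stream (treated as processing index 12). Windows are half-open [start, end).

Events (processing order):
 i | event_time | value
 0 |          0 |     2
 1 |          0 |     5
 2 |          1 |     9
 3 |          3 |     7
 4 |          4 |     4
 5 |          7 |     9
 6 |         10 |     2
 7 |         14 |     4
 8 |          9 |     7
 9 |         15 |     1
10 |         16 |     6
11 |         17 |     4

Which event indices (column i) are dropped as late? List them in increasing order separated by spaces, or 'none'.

i=0 t=0 v=2: → [0,3); WM=-1
i=1 t=0 v=5: → [0,3); WM=-1
i=2 t=1 v=9: → [0,4); WM=0
i=3 t=3 v=7: → [0,6); WM=2
i=4 t=4 v=4: → [0,7); WM=3
i=5 t=7 v=9: → [7,10); WM=6
i=6 t=10 v=2: → [10,13); WM=9
i=7 t=14 v=4: → [14,17); WM=13
i=8 t=9 v=7: DROP (t<13-3); WM=13
i=9 t=15 v=1: → [14,18); WM=14
i=10 t=16 v=6: → [14,19); WM=15
i=11 t=17 v=4: → [14,20); WM=16

8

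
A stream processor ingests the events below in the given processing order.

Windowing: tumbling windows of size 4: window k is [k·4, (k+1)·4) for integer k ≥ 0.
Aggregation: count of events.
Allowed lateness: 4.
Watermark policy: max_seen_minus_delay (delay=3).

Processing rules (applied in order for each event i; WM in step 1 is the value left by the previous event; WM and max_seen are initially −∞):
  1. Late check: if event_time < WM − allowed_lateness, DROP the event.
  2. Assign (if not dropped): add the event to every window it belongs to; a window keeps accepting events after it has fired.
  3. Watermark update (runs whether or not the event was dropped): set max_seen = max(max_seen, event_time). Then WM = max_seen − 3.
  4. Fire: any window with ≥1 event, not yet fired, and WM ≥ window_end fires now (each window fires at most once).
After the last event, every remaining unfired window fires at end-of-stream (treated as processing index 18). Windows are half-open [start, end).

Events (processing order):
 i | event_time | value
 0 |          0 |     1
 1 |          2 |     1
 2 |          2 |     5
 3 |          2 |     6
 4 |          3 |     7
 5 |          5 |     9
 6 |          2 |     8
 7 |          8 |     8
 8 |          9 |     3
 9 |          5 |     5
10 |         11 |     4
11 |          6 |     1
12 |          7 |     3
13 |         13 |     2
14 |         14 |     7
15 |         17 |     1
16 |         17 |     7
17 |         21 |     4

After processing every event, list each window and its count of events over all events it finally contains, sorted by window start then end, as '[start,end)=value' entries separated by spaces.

[0,4)=6 [4,8)=4 [8,12)=3 [12,16)=2 [16,20)=2 [20,24)=1

i=0 t=0 v=1: → [0,4); WM=-3
i=1 t=2 v=1: → [0,4); WM=-1
i=2 t=2 v=5: → [0,4); WM=-1
i=3 t=2 v=6: → [0,4); WM=-1
i=4 t=3 v=7: → [0,4); WM=0
i=5 t=5 v=9: → [4,8); WM=2
i=6 t=2 v=8: → [0,4); WM=2
i=7 t=8 v=8: → [8,12); WM=5; [0,4) fires=6
i=8 t=9 v=3: → [8,12); WM=6
i=9 t=5 v=5: → [4,8); WM=6
i=10 t=11 v=4: → [8,12); WM=8; [4,8) fires=2
i=11 t=6 v=1: → [4,8); WM=8
i=12 t=7 v=3: → [4,8); WM=8
i=13 t=13 v=2: → [12,16); WM=10
i=14 t=14 v=7: → [12,16); WM=11
i=15 t=17 v=1: → [16,20); WM=14; [8,12) fires=3
i=16 t=17 v=7: → [16,20); WM=14
i=17 t=21 v=4: → [20,24); WM=18; [12,16) fires=2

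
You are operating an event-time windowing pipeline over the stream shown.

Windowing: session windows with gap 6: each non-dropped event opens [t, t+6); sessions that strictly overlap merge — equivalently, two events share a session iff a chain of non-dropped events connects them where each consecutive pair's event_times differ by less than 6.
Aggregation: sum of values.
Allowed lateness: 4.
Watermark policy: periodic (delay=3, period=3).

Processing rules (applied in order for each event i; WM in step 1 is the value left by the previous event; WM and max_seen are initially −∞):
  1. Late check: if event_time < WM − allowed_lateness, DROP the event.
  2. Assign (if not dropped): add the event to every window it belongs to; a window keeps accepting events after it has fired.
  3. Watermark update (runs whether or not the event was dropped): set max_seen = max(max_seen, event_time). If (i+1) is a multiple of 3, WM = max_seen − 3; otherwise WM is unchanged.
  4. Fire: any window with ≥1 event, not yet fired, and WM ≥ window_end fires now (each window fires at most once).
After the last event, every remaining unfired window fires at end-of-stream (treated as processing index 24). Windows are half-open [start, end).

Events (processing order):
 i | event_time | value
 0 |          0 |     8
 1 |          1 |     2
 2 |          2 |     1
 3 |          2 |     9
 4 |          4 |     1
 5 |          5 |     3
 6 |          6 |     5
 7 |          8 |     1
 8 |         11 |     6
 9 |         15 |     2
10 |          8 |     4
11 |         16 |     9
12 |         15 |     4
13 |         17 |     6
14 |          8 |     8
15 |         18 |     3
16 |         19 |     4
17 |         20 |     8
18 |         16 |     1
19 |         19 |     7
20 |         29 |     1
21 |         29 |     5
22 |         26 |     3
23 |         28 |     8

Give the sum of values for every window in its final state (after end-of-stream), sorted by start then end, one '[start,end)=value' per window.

[0,26)=84 [26,35)=17

i=0 t=0 v=8: → [0,6); WM=−∞
i=1 t=1 v=2: → [0,7); WM=−∞
i=2 t=2 v=1: → [0,8); WM=-1
i=3 t=2 v=9: → [0,8); WM=-1
i=4 t=4 v=1: → [0,10); WM=-1
i=5 t=5 v=3: → [0,11); WM=2
i=6 t=6 v=5: → [0,12); WM=2
i=7 t=8 v=1: → [0,14); WM=2
i=8 t=11 v=6: → [0,17); WM=8
i=9 t=15 v=2: → [0,21); WM=8
i=10 t=8 v=4: → [0,21); WM=8
i=11 t=16 v=9: → [0,22); WM=13
i=12 t=15 v=4: → [0,22); WM=13
i=13 t=17 v=6: → [0,23); WM=13
i=14 t=8 v=8: DROP (t<13-4); WM=14
i=15 t=18 v=3: → [0,24); WM=14
i=16 t=19 v=4: → [0,25); WM=14
i=17 t=20 v=8: → [0,26); WM=17
i=18 t=16 v=1: → [0,26); WM=17
i=19 t=19 v=7: → [0,26); WM=17
i=20 t=29 v=1: → [29,35); WM=26
i=21 t=29 v=5: → [29,35); WM=26
i=22 t=26 v=3: → [26,35); WM=26
i=23 t=28 v=8: → [26,35); WM=26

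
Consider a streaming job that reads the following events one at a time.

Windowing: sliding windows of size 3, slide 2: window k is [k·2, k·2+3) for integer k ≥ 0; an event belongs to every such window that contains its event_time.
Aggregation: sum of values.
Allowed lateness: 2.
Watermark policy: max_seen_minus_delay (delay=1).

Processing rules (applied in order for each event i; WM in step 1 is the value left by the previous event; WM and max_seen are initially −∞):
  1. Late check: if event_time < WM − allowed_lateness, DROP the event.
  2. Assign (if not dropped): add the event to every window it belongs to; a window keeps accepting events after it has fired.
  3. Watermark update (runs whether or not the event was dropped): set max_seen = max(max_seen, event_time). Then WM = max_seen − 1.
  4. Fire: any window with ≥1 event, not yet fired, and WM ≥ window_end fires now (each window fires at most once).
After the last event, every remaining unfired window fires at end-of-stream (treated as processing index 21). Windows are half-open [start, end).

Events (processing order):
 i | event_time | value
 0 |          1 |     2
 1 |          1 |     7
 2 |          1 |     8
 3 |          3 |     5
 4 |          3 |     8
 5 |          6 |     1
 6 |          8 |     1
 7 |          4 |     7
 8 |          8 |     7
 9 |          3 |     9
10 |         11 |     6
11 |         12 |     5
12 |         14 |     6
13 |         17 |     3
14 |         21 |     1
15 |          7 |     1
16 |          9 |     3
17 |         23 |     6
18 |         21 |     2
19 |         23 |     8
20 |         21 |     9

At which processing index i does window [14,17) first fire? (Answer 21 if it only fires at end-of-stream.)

14

i=0 t=1 v=2: → [0,3); WM=0
i=1 t=1 v=7: → [0,3); WM=0
i=2 t=1 v=8: → [0,3); WM=0
i=3 t=3 v=5: → [2,5); WM=2
i=4 t=3 v=8: → [2,5); WM=2
i=5 t=6 v=1: → [6,9),[4,7); WM=5; [0,3) fires=17 [2,5) fires=13
i=6 t=8 v=1: → [8,11),[6,9); WM=7; [4,7) fires=1
i=7 t=4 v=7: DROP (t<7-2); WM=7
i=8 t=8 v=7: → [8,11),[6,9); WM=7
i=9 t=3 v=9: DROP (t<7-2); WM=7
i=10 t=11 v=6: → [10,13); WM=10; [6,9) fires=9
i=11 t=12 v=5: → [12,15),[10,13); WM=11; [8,11) fires=8
i=12 t=14 v=6: → [14,17),[12,15); WM=13; [10,13) fires=11
i=13 t=17 v=3: → [16,19); WM=16; [12,15) fires=11
i=14 t=21 v=1: → [20,23); WM=20; [14,17) fires=6 [16,19) fires=3
i=15 t=7 v=1: DROP (t<20-2); WM=20
i=16 t=9 v=3: DROP (t<20-2); WM=20
i=17 t=23 v=6: → [22,25); WM=22
i=18 t=21 v=2: → [20,23); WM=22
i=19 t=23 v=8: → [22,25); WM=22
i=20 t=21 v=9: → [20,23); WM=22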